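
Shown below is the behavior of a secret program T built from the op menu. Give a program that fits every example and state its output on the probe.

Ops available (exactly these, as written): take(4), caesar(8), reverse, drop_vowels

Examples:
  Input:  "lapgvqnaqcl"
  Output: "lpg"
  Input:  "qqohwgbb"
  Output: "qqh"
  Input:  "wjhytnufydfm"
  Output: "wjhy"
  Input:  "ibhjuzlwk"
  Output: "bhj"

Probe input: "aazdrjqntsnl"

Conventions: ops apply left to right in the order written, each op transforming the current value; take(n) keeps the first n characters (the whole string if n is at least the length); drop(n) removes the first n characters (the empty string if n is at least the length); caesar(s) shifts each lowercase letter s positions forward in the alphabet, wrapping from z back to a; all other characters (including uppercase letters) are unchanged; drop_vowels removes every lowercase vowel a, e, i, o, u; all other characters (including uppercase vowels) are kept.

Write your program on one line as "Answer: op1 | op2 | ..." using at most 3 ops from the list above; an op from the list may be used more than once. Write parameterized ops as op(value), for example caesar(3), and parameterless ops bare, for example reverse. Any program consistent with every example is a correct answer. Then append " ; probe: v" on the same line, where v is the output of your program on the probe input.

take(4) | drop_vowels ; probe: "zd"

Check, running the answer program on each example:
  "lapgvqnaqcl" -> "lapg" -> "lpg"
  "qqohwgbb" -> "qqoh" -> "qqh"
  "wjhytnufydfm" -> "wjhy" -> "wjhy"
  "ibhjuzlwk" -> "ibhj" -> "bhj"
  probe: "aazdrjqntsnl" -> "aazd" -> "zd"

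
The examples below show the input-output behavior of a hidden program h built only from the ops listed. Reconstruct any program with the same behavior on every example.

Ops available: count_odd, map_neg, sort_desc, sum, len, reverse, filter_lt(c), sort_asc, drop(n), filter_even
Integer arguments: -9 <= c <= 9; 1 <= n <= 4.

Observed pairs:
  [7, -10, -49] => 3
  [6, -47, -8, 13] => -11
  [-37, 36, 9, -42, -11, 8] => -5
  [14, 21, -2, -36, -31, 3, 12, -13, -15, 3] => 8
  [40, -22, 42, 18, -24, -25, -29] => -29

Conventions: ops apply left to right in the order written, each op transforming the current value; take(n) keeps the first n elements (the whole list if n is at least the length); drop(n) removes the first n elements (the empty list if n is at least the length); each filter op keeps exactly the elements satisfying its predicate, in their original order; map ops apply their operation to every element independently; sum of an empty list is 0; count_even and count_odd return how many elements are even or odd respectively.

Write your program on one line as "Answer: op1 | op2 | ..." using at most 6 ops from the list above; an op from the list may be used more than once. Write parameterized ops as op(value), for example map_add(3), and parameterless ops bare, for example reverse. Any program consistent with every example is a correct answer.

sort_desc | sort_asc | drop(1) | map_neg | sum

Check, running the answer program on each example:
  [7, -10, -49] -> [7, -10, -49] -> [-49, -10, 7] -> [-10, 7] -> [10, -7] -> 3
  [6, -47, -8, 13] -> [13, 6, -8, -47] -> [-47, -8, 6, 13] -> [-8, 6, 13] -> [8, -6, -13] -> -11
  [-37, 36, 9, -42, -11, 8] -> [36, 9, 8, -11, -37, -42] -> [-42, -37, -11, 8, 9, 36] -> [-37, -11, 8, 9, 36] -> [37, 11, -8, -9, -36] -> -5
  [14, 21, -2, -36, -31, 3, 12, -13, -15, 3] -> [21, 14, 12, 3, 3, -2, -13, -15, -31, -36] -> [-36, -31, -15, -13, -2, 3, 3, 12, 14, 21] -> [-31, -15, -13, -2, 3, 3, 12, 14, 21] -> [31, 15, 13, 2, -3, -3, -12, -14, -21] -> 8
  [40, -22, 42, 18, -24, -25, -29] -> [42, 40, 18, -22, -24, -25, -29] -> [-29, -25, -24, -22, 18, 40, 42] -> [-25, -24, -22, 18, 40, 42] -> [25, 24, 22, -18, -40, -42] -> -29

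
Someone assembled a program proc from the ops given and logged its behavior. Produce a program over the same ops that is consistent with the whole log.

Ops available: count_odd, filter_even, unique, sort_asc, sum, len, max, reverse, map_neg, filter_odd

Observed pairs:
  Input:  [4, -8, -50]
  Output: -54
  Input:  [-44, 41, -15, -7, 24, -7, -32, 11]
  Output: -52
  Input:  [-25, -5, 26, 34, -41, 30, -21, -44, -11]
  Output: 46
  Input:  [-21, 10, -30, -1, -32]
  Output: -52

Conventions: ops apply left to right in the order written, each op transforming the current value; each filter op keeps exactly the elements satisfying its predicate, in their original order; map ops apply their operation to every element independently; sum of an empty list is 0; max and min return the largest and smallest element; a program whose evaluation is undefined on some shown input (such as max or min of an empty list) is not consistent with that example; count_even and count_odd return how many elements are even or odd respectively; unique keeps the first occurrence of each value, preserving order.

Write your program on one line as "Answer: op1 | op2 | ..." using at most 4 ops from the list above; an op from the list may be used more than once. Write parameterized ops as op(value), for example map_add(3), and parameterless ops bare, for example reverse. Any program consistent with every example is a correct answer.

filter_even | sort_asc | sum

Check, running the answer program on each example:
  [4, -8, -50] -> [4, -8, -50] -> [-50, -8, 4] -> -54
  [-44, 41, -15, -7, 24, -7, -32, 11] -> [-44, 24, -32] -> [-44, -32, 24] -> -52
  [-25, -5, 26, 34, -41, 30, -21, -44, -11] -> [26, 34, 30, -44] -> [-44, 26, 30, 34] -> 46
  [-21, 10, -30, -1, -32] -> [10, -30, -32] -> [-32, -30, 10] -> -52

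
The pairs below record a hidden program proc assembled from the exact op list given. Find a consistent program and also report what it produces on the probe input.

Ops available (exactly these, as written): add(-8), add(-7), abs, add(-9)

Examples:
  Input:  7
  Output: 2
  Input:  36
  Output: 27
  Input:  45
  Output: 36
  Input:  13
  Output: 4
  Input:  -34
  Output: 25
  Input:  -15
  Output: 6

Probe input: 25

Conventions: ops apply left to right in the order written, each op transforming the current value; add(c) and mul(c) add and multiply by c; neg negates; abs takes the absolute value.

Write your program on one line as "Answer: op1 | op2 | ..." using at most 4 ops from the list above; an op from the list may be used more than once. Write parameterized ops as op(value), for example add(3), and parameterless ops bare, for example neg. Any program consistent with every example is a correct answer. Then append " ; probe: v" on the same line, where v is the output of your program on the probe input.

abs | add(-9) | abs ; probe: 16

Check, running the answer program on each example:
  7 -> 7 -> -2 -> 2
  36 -> 36 -> 27 -> 27
  45 -> 45 -> 36 -> 36
  13 -> 13 -> 4 -> 4
  -34 -> 34 -> 25 -> 25
  -15 -> 15 -> 6 -> 6
  probe: 25 -> 25 -> 16 -> 16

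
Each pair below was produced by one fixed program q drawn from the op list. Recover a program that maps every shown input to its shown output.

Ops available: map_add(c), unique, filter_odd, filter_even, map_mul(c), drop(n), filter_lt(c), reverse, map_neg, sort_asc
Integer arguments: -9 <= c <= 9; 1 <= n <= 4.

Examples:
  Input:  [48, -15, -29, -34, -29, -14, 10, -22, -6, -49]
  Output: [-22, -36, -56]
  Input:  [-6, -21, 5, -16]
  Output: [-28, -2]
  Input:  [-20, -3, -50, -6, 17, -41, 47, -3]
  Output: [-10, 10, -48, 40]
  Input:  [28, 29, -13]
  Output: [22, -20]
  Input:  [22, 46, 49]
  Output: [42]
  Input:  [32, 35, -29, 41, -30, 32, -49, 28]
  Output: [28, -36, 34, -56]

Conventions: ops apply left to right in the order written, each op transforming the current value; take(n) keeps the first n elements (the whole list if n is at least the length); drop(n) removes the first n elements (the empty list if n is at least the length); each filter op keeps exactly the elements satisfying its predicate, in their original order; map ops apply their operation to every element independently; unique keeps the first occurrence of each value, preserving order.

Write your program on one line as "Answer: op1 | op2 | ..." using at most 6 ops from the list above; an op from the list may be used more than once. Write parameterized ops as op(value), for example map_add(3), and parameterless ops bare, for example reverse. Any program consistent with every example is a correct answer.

map_neg | filter_odd | unique | map_neg | map_add(-7)

Check, running the answer program on each example:
  [48, -15, -29, -34, -29, -14, 10, -22, -6, -49] -> [-48, 15, 29, 34, 29, 14, -10, 22, 6, 49] -> [15, 29, 29, 49] -> [15, 29, 49] -> [-15, -29, -49] -> [-22, -36, -56]
  [-6, -21, 5, -16] -> [6, 21, -5, 16] -> [21, -5] -> [21, -5] -> [-21, 5] -> [-28, -2]
  [-20, -3, -50, -6, 17, -41, 47, -3] -> [20, 3, 50, 6, -17, 41, -47, 3] -> [3, -17, 41, -47, 3] -> [3, -17, 41, -47] -> [-3, 17, -41, 47] -> [-10, 10, -48, 40]
  [28, 29, -13] -> [-28, -29, 13] -> [-29, 13] -> [-29, 13] -> [29, -13] -> [22, -20]
  [22, 46, 49] -> [-22, -46, -49] -> [-49] -> [-49] -> [49] -> [42]
  [32, 35, -29, 41, -30, 32, -49, 28] -> [-32, -35, 29, -41, 30, -32, 49, -28] -> [-35, 29, -41, 49] -> [-35, 29, -41, 49] -> [35, -29, 41, -49] -> [28, -36, 34, -56]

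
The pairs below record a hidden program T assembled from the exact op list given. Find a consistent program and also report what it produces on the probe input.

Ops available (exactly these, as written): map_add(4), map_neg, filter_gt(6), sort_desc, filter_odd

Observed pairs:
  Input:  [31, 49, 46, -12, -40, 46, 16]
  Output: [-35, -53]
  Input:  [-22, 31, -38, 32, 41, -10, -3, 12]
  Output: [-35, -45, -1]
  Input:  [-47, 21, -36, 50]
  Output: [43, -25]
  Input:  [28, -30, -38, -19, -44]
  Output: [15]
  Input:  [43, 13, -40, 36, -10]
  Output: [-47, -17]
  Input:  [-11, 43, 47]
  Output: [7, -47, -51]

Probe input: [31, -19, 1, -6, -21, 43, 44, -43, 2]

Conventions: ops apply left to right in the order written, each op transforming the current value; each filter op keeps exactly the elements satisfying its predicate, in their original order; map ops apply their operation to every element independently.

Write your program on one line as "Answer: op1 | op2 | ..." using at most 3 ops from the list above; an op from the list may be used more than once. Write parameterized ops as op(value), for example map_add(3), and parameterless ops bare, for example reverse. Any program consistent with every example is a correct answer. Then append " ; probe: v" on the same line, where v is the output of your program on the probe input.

map_add(4) | map_neg | filter_odd ; probe: [-35, 15, -5, 17, -47, 39]

Check, running the answer program on each example:
  [31, 49, 46, -12, -40, 46, 16] -> [35, 53, 50, -8, -36, 50, 20] -> [-35, -53, -50, 8, 36, -50, -20] -> [-35, -53]
  [-22, 31, -38, 32, 41, -10, -3, 12] -> [-18, 35, -34, 36, 45, -6, 1, 16] -> [18, -35, 34, -36, -45, 6, -1, -16] -> [-35, -45, -1]
  [-47, 21, -36, 50] -> [-43, 25, -32, 54] -> [43, -25, 32, -54] -> [43, -25]
  [28, -30, -38, -19, -44] -> [32, -26, -34, -15, -40] -> [-32, 26, 34, 15, 40] -> [15]
  [43, 13, -40, 36, -10] -> [47, 17, -36, 40, -6] -> [-47, -17, 36, -40, 6] -> [-47, -17]
  [-11, 43, 47] -> [-7, 47, 51] -> [7, -47, -51] -> [7, -47, -51]
  probe: [31, -19, 1, -6, -21, 43, 44, -43, 2] -> [35, -15, 5, -2, -17, 47, 48, -39, 6] -> [-35, 15, -5, 2, 17, -47, -48, 39, -6] -> [-35, 15, -5, 17, -47, 39]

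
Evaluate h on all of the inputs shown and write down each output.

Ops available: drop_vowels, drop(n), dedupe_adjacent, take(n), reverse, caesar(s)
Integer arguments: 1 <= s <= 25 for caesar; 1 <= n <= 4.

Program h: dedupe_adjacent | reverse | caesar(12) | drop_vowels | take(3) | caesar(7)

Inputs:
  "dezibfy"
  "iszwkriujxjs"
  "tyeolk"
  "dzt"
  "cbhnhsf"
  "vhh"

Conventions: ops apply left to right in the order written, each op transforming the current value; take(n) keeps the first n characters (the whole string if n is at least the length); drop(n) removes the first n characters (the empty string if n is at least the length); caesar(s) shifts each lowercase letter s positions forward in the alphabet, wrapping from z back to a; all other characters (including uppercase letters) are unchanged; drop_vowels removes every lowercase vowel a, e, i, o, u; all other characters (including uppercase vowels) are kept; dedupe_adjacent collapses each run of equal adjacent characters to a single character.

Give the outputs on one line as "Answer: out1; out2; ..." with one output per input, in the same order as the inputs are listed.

Execution, op by op:
  "dezibfy" -> "dezibfy" -> "yfbized" -> "krnulqp" -> "krnlqp" -> "krn" -> "ryu"
  "iszwkriujxjs" -> "iszwkriujxjs" -> "sjxjuirkwzsi" -> "evjvgudwileu" -> "vjvgdwl" -> "vjv" -> "cqc"
  "tyeolk" -> "tyeolk" -> "kloeyt" -> "wxaqkf" -> "wxqkf" -> "wxq" -> "dex"
  "dzt" -> "dzt" -> "tzd" -> "flp" -> "flp" -> "flp" -> "msw"
  "cbhnhsf" -> "cbhnhsf" -> "fshnhbc" -> "retztno" -> "rtztn" -> "rtz" -> "yag"
  "vhh" -> "vh" -> "hv" -> "th" -> "th" -> "th" -> "ao"

"ryu"; "cqc"; "dex"; "msw"; "yag"; "ao"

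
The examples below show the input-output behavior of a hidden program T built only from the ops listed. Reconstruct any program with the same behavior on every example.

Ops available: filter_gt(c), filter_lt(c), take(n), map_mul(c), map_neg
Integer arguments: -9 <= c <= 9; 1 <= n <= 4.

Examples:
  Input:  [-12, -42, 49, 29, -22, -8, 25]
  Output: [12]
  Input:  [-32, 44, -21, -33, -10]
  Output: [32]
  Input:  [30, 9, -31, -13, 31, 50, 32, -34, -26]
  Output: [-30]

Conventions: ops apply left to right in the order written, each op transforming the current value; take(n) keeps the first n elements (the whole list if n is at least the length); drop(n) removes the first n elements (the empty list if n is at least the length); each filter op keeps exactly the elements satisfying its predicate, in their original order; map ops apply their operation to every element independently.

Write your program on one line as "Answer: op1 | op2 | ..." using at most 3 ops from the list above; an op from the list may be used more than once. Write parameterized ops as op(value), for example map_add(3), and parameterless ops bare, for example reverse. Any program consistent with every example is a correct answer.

take(1) | map_neg

Check, running the answer program on each example:
  [-12, -42, 49, 29, -22, -8, 25] -> [-12] -> [12]
  [-32, 44, -21, -33, -10] -> [-32] -> [32]
  [30, 9, -31, -13, 31, 50, 32, -34, -26] -> [30] -> [-30]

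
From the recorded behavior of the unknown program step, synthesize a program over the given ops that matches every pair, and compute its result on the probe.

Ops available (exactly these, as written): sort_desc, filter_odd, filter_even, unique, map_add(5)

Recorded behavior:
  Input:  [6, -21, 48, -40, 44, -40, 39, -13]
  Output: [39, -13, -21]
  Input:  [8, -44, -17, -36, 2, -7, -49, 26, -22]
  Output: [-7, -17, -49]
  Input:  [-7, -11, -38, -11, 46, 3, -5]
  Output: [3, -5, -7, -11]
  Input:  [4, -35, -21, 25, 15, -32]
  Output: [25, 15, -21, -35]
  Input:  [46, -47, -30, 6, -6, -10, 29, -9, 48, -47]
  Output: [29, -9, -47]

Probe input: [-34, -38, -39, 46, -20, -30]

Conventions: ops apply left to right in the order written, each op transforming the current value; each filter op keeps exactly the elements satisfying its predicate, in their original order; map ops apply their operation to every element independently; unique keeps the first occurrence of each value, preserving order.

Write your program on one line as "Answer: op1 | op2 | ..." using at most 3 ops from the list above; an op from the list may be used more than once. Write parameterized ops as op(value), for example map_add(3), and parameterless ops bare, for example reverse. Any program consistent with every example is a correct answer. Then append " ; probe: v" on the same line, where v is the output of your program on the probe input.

unique | sort_desc | filter_odd ; probe: [-39]

Check, running the answer program on each example:
  [6, -21, 48, -40, 44, -40, 39, -13] -> [6, -21, 48, -40, 44, 39, -13] -> [48, 44, 39, 6, -13, -21, -40] -> [39, -13, -21]
  [8, -44, -17, -36, 2, -7, -49, 26, -22] -> [8, -44, -17, -36, 2, -7, -49, 26, -22] -> [26, 8, 2, -7, -17, -22, -36, -44, -49] -> [-7, -17, -49]
  [-7, -11, -38, -11, 46, 3, -5] -> [-7, -11, -38, 46, 3, -5] -> [46, 3, -5, -7, -11, -38] -> [3, -5, -7, -11]
  [4, -35, -21, 25, 15, -32] -> [4, -35, -21, 25, 15, -32] -> [25, 15, 4, -21, -32, -35] -> [25, 15, -21, -35]
  [46, -47, -30, 6, -6, -10, 29, -9, 48, -47] -> [46, -47, -30, 6, -6, -10, 29, -9, 48] -> [48, 46, 29, 6, -6, -9, -10, -30, -47] -> [29, -9, -47]
  probe: [-34, -38, -39, 46, -20, -30] -> [-34, -38, -39, 46, -20, -30] -> [46, -20, -30, -34, -38, -39] -> [-39]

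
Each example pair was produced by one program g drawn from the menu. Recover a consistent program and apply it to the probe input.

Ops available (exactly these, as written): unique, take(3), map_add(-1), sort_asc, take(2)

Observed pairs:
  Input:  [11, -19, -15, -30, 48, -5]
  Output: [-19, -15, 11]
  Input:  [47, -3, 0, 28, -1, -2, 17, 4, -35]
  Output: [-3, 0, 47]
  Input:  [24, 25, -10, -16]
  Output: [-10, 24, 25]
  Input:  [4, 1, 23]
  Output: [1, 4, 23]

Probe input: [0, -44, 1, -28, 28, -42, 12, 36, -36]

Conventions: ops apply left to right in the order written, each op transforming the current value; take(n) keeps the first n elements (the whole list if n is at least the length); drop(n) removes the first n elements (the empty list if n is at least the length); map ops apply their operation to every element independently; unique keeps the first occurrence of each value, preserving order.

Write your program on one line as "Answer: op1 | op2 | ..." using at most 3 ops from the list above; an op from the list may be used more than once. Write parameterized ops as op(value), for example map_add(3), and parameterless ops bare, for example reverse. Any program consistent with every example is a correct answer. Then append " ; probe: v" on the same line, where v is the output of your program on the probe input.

take(3) | sort_asc ; probe: [-44, 0, 1]

Check, running the answer program on each example:
  [11, -19, -15, -30, 48, -5] -> [11, -19, -15] -> [-19, -15, 11]
  [47, -3, 0, 28, -1, -2, 17, 4, -35] -> [47, -3, 0] -> [-3, 0, 47]
  [24, 25, -10, -16] -> [24, 25, -10] -> [-10, 24, 25]
  [4, 1, 23] -> [4, 1, 23] -> [1, 4, 23]
  probe: [0, -44, 1, -28, 28, -42, 12, 36, -36] -> [0, -44, 1] -> [-44, 0, 1]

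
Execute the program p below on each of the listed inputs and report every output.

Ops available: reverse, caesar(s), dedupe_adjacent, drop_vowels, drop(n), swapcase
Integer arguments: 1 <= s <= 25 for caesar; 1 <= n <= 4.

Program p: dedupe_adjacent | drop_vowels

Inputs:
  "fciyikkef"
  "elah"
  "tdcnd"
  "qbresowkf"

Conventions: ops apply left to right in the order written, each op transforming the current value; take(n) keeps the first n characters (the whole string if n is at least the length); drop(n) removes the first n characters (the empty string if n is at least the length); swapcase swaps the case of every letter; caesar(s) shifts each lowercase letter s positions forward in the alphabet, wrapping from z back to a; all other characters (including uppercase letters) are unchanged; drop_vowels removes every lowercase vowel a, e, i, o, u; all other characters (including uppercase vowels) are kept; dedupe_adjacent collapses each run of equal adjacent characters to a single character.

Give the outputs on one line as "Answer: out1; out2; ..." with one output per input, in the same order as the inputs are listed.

"fcykf"; "lh"; "tdcnd"; "qbrswkf"

Execution, op by op:
  "fciyikkef" -> "fciyikef" -> "fcykf"
  "elah" -> "elah" -> "lh"
  "tdcnd" -> "tdcnd" -> "tdcnd"
  "qbresowkf" -> "qbresowkf" -> "qbrswkf"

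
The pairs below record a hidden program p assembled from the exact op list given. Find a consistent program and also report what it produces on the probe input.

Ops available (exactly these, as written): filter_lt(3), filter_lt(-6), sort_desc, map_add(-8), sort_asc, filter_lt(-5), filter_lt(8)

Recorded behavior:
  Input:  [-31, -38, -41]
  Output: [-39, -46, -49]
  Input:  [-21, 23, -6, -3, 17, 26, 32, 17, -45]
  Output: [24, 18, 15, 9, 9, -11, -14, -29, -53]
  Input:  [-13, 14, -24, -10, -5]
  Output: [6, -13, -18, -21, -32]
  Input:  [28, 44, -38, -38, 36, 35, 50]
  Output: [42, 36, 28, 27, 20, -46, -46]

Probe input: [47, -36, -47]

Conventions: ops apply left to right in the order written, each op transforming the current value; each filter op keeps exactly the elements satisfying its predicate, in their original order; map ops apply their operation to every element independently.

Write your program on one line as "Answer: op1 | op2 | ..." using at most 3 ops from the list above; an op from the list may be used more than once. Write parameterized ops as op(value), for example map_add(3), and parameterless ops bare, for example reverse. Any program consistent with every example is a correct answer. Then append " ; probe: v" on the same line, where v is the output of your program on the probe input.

map_add(-8) | sort_asc | sort_desc ; probe: [39, -44, -55]

Check, running the answer program on each example:
  [-31, -38, -41] -> [-39, -46, -49] -> [-49, -46, -39] -> [-39, -46, -49]
  [-21, 23, -6, -3, 17, 26, 32, 17, -45] -> [-29, 15, -14, -11, 9, 18, 24, 9, -53] -> [-53, -29, -14, -11, 9, 9, 15, 18, 24] -> [24, 18, 15, 9, 9, -11, -14, -29, -53]
  [-13, 14, -24, -10, -5] -> [-21, 6, -32, -18, -13] -> [-32, -21, -18, -13, 6] -> [6, -13, -18, -21, -32]
  [28, 44, -38, -38, 36, 35, 50] -> [20, 36, -46, -46, 28, 27, 42] -> [-46, -46, 20, 27, 28, 36, 42] -> [42, 36, 28, 27, 20, -46, -46]
  probe: [47, -36, -47] -> [39, -44, -55] -> [-55, -44, 39] -> [39, -44, -55]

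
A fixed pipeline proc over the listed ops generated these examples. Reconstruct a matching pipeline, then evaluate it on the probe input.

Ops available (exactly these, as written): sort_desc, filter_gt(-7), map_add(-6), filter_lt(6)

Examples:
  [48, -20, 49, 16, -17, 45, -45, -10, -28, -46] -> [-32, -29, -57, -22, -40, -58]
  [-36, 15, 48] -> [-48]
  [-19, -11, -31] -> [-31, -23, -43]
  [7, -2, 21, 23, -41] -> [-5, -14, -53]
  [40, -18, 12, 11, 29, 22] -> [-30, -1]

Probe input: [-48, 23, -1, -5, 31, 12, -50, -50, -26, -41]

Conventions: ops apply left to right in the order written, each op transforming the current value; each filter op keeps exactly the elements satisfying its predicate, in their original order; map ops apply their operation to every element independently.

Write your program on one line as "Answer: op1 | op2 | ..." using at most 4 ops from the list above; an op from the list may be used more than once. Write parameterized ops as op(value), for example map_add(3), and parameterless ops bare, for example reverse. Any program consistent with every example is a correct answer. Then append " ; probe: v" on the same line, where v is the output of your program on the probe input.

map_add(-6) | filter_lt(6) | map_add(-6) ; probe: [-60, -13, -17, -62, -62, -38, -53]

Check, running the answer program on each example:
  [48, -20, 49, 16, -17, 45, -45, -10, -28, -46] -> [42, -26, 43, 10, -23, 39, -51, -16, -34, -52] -> [-26, -23, -51, -16, -34, -52] -> [-32, -29, -57, -22, -40, -58]
  [-36, 15, 48] -> [-42, 9, 42] -> [-42] -> [-48]
  [-19, -11, -31] -> [-25, -17, -37] -> [-25, -17, -37] -> [-31, -23, -43]
  [7, -2, 21, 23, -41] -> [1, -8, 15, 17, -47] -> [1, -8, -47] -> [-5, -14, -53]
  [40, -18, 12, 11, 29, 22] -> [34, -24, 6, 5, 23, 16] -> [-24, 5] -> [-30, -1]
  probe: [-48, 23, -1, -5, 31, 12, -50, -50, -26, -41] -> [-54, 17, -7, -11, 25, 6, -56, -56, -32, -47] -> [-54, -7, -11, -56, -56, -32, -47] -> [-60, -13, -17, -62, -62, -38, -53]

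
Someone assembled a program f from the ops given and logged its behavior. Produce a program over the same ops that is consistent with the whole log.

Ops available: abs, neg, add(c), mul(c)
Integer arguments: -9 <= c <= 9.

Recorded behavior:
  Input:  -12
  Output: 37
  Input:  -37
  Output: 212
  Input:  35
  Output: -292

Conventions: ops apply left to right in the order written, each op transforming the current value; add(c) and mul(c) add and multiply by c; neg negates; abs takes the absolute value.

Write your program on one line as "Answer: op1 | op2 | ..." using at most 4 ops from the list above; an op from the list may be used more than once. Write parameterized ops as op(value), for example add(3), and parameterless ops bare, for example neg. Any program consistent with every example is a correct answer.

add(8) | mul(-7) | add(9)

Check, running the answer program on each example:
  -12 -> -4 -> 28 -> 37
  -37 -> -29 -> 203 -> 212
  35 -> 43 -> -301 -> -292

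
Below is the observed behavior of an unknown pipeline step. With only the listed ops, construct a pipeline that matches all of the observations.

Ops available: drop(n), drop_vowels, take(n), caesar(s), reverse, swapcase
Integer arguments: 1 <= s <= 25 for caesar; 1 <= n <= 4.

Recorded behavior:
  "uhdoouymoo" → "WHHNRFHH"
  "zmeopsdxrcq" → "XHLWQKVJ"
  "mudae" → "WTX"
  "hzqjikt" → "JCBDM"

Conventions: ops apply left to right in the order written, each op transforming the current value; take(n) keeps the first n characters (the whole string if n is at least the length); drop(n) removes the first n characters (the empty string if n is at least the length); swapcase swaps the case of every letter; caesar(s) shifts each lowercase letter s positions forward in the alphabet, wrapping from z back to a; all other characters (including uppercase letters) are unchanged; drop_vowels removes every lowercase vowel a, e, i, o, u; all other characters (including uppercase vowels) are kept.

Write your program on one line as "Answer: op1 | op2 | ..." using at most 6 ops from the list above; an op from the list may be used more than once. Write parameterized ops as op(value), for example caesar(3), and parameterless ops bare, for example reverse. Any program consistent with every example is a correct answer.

caesar(8) | drop(2) | caesar(24) | caesar(13) | drop_vowels | swapcase

Check, running the answer program on each example:
  "uhdoouymoo" -> "cplwwcguww" -> "lwwcguww" -> "juuaesuu" -> "whhnrfhh" -> "whhnrfhh" -> "WHHNRFHH"
  "zmeopsdxrcq" -> "humwxalfzky" -> "mwxalfzky" -> "kuvyjdxiw" -> "xhilwqkvj" -> "xhlwqkvj" -> "XHLWQKVJ"
  "mudae" -> "uclim" -> "lim" -> "jgk" -> "wtx" -> "wtx" -> "WTX"
  "hzqjikt" -> "phyrqsb" -> "yrqsb" -> "wpoqz" -> "jcbdm" -> "jcbdm" -> "JCBDM"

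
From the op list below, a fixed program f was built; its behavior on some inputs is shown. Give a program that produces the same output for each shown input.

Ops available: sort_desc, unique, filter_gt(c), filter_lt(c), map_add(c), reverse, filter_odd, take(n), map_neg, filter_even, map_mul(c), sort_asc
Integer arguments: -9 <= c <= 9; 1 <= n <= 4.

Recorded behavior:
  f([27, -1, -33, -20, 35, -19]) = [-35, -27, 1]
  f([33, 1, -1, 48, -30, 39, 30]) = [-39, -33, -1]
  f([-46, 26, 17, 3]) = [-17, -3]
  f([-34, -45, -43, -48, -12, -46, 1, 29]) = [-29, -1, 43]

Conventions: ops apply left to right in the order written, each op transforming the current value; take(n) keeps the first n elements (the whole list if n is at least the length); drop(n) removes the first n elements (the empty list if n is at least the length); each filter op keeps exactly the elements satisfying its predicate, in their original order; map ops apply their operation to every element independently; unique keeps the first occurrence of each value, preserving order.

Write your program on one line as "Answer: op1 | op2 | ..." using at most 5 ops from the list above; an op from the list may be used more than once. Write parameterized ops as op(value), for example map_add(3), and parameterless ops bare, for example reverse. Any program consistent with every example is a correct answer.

sort_desc | filter_odd | map_neg | take(3)

Check, running the answer program on each example:
  [27, -1, -33, -20, 35, -19] -> [35, 27, -1, -19, -20, -33] -> [35, 27, -1, -19, -33] -> [-35, -27, 1, 19, 33] -> [-35, -27, 1]
  [33, 1, -1, 48, -30, 39, 30] -> [48, 39, 33, 30, 1, -1, -30] -> [39, 33, 1, -1] -> [-39, -33, -1, 1] -> [-39, -33, -1]
  [-46, 26, 17, 3] -> [26, 17, 3, -46] -> [17, 3] -> [-17, -3] -> [-17, -3]
  [-34, -45, -43, -48, -12, -46, 1, 29] -> [29, 1, -12, -34, -43, -45, -46, -48] -> [29, 1, -43, -45] -> [-29, -1, 43, 45] -> [-29, -1, 43]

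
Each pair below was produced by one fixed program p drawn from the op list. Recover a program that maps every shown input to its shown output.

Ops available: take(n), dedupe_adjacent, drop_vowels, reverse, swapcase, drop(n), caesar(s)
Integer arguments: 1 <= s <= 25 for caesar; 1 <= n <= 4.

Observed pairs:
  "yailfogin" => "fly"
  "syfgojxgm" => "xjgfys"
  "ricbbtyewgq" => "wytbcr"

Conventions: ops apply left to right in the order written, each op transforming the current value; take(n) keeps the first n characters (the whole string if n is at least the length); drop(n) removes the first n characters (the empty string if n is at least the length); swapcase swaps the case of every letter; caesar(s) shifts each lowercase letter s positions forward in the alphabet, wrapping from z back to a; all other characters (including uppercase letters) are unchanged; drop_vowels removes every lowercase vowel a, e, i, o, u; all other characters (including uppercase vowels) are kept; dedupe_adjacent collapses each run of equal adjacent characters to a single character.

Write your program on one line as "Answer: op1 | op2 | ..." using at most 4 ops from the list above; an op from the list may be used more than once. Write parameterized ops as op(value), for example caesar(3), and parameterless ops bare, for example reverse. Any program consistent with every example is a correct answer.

drop_vowels | dedupe_adjacent | reverse | drop(2)

Check, running the answer program on each example:
  "yailfogin" -> "ylfgn" -> "ylfgn" -> "ngfly" -> "fly"
  "syfgojxgm" -> "syfgjxgm" -> "syfgjxgm" -> "mgxjgfys" -> "xjgfys"
  "ricbbtyewgq" -> "rcbbtywgq" -> "rcbtywgq" -> "qgwytbcr" -> "wytbcr"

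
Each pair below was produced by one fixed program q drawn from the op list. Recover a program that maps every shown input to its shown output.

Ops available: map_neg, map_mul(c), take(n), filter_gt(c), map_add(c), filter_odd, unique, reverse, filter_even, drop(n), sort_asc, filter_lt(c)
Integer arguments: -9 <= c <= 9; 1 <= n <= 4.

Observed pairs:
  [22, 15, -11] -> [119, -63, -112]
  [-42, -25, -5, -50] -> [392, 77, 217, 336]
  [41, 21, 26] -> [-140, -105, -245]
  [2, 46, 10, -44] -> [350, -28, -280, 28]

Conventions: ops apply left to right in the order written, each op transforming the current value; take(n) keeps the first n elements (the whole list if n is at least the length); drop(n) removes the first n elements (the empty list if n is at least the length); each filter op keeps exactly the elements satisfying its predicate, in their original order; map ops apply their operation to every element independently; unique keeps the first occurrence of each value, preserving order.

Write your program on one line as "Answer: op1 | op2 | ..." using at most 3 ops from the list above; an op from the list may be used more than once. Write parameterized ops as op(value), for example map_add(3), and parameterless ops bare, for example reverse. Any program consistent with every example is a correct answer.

map_add(-6) | map_mul(-7) | reverse

Check, running the answer program on each example:
  [22, 15, -11] -> [16, 9, -17] -> [-112, -63, 119] -> [119, -63, -112]
  [-42, -25, -5, -50] -> [-48, -31, -11, -56] -> [336, 217, 77, 392] -> [392, 77, 217, 336]
  [41, 21, 26] -> [35, 15, 20] -> [-245, -105, -140] -> [-140, -105, -245]
  [2, 46, 10, -44] -> [-4, 40, 4, -50] -> [28, -280, -28, 350] -> [350, -28, -280, 28]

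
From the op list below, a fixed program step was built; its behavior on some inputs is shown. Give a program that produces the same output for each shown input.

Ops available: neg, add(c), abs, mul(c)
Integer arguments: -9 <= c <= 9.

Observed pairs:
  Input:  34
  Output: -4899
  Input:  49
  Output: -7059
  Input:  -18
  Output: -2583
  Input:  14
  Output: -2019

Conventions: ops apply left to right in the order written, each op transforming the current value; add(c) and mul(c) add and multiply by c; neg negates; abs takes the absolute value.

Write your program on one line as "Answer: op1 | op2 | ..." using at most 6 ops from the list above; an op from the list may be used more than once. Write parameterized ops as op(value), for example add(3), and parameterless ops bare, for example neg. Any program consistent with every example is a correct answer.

mul(6) | mul(8) | add(2) | abs | add(-1) | mul(-3)

Check, running the answer program on each example:
  34 -> 204 -> 1632 -> 1634 -> 1634 -> 1633 -> -4899
  49 -> 294 -> 2352 -> 2354 -> 2354 -> 2353 -> -7059
  -18 -> -108 -> -864 -> -862 -> 862 -> 861 -> -2583
  14 -> 84 -> 672 -> 674 -> 674 -> 673 -> -2019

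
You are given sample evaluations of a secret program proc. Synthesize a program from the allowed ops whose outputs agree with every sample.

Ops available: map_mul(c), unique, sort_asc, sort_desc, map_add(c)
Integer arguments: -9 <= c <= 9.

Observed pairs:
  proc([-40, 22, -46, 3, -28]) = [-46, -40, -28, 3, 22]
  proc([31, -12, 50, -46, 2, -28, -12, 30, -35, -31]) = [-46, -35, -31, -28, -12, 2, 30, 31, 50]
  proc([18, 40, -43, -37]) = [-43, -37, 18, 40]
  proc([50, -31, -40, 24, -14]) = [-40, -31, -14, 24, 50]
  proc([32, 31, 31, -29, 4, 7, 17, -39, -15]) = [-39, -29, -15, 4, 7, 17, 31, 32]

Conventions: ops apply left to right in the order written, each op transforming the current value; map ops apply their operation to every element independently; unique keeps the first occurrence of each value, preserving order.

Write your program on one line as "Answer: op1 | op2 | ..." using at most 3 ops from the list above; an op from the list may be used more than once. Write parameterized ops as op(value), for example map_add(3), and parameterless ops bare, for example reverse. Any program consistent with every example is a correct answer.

sort_desc | sort_asc | unique

Check, running the answer program on each example:
  [-40, 22, -46, 3, -28] -> [22, 3, -28, -40, -46] -> [-46, -40, -28, 3, 22] -> [-46, -40, -28, 3, 22]
  [31, -12, 50, -46, 2, -28, -12, 30, -35, -31] -> [50, 31, 30, 2, -12, -12, -28, -31, -35, -46] -> [-46, -35, -31, -28, -12, -12, 2, 30, 31, 50] -> [-46, -35, -31, -28, -12, 2, 30, 31, 50]
  [18, 40, -43, -37] -> [40, 18, -37, -43] -> [-43, -37, 18, 40] -> [-43, -37, 18, 40]
  [50, -31, -40, 24, -14] -> [50, 24, -14, -31, -40] -> [-40, -31, -14, 24, 50] -> [-40, -31, -14, 24, 50]
  [32, 31, 31, -29, 4, 7, 17, -39, -15] -> [32, 31, 31, 17, 7, 4, -15, -29, -39] -> [-39, -29, -15, 4, 7, 17, 31, 31, 32] -> [-39, -29, -15, 4, 7, 17, 31, 32]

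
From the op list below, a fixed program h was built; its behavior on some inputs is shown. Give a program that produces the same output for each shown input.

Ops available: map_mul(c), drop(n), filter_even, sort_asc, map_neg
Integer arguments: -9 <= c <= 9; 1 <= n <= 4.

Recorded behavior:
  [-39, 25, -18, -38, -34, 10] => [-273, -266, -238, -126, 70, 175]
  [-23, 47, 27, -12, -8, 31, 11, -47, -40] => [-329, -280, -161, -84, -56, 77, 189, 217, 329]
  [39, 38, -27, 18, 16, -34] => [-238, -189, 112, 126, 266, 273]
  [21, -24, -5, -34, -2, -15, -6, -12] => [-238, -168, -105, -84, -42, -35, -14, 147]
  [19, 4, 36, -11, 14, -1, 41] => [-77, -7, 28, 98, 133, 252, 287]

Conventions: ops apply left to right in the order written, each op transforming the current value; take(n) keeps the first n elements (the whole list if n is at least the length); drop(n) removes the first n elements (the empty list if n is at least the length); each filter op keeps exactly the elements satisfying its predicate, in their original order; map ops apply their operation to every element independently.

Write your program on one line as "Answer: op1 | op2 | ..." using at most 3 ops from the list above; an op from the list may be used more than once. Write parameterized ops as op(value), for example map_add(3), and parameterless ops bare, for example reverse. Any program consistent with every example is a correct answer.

sort_asc | map_mul(-7) | map_neg

Check, running the answer program on each example:
  [-39, 25, -18, -38, -34, 10] -> [-39, -38, -34, -18, 10, 25] -> [273, 266, 238, 126, -70, -175] -> [-273, -266, -238, -126, 70, 175]
  [-23, 47, 27, -12, -8, 31, 11, -47, -40] -> [-47, -40, -23, -12, -8, 11, 27, 31, 47] -> [329, 280, 161, 84, 56, -77, -189, -217, -329] -> [-329, -280, -161, -84, -56, 77, 189, 217, 329]
  [39, 38, -27, 18, 16, -34] -> [-34, -27, 16, 18, 38, 39] -> [238, 189, -112, -126, -266, -273] -> [-238, -189, 112, 126, 266, 273]
  [21, -24, -5, -34, -2, -15, -6, -12] -> [-34, -24, -15, -12, -6, -5, -2, 21] -> [238, 168, 105, 84, 42, 35, 14, -147] -> [-238, -168, -105, -84, -42, -35, -14, 147]
  [19, 4, 36, -11, 14, -1, 41] -> [-11, -1, 4, 14, 19, 36, 41] -> [77, 7, -28, -98, -133, -252, -287] -> [-77, -7, 28, 98, 133, 252, 287]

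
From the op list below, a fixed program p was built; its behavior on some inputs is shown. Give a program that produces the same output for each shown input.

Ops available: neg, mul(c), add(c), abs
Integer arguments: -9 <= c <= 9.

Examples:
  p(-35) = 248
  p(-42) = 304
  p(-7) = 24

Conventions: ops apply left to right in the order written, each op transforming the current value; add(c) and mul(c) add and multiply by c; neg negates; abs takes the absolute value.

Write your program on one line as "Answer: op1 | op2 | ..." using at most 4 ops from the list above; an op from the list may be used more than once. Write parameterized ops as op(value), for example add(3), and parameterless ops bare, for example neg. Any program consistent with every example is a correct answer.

neg | add(-4) | neg | mul(-8)

Check, running the answer program on each example:
  -35 -> 35 -> 31 -> -31 -> 248
  -42 -> 42 -> 38 -> -38 -> 304
  -7 -> 7 -> 3 -> -3 -> 24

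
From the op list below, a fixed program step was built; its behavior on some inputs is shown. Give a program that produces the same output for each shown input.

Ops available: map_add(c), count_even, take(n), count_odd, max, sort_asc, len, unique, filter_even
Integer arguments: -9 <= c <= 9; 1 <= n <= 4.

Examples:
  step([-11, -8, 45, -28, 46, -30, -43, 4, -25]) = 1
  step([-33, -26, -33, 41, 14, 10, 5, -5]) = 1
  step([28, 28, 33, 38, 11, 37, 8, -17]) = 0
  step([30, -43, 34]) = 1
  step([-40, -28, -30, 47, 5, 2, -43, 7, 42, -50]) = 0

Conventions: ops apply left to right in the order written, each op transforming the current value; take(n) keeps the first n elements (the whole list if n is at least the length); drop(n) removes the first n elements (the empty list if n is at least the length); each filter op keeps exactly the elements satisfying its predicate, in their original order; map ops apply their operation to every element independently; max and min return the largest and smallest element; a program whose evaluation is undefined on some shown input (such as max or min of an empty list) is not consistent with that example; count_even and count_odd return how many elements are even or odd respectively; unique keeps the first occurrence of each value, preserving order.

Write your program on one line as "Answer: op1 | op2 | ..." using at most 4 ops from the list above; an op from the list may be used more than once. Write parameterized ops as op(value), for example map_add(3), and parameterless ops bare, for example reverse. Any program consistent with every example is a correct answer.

take(2) | sort_asc | map_add(6) | count_odd

Check, running the answer program on each example:
  [-11, -8, 45, -28, 46, -30, -43, 4, -25] -> [-11, -8] -> [-11, -8] -> [-5, -2] -> 1
  [-33, -26, -33, 41, 14, 10, 5, -5] -> [-33, -26] -> [-33, -26] -> [-27, -20] -> 1
  [28, 28, 33, 38, 11, 37, 8, -17] -> [28, 28] -> [28, 28] -> [34, 34] -> 0
  [30, -43, 34] -> [30, -43] -> [-43, 30] -> [-37, 36] -> 1
  [-40, -28, -30, 47, 5, 2, -43, 7, 42, -50] -> [-40, -28] -> [-40, -28] -> [-34, -22] -> 0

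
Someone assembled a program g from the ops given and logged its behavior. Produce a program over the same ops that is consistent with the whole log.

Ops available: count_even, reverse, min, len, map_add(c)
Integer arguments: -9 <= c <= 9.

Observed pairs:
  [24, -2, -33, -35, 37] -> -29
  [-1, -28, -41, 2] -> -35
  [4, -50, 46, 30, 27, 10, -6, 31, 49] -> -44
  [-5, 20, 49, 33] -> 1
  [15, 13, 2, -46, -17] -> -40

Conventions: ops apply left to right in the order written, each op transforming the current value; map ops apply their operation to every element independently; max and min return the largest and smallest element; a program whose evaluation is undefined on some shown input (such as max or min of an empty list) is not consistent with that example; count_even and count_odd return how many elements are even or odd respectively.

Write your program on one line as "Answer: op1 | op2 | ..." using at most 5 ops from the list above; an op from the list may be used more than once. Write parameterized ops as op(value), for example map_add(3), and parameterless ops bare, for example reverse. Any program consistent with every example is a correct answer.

map_add(-1) | map_add(7) | reverse | min

Check, running the answer program on each example:
  [24, -2, -33, -35, 37] -> [23, -3, -34, -36, 36] -> [30, 4, -27, -29, 43] -> [43, -29, -27, 4, 30] -> -29
  [-1, -28, -41, 2] -> [-2, -29, -42, 1] -> [5, -22, -35, 8] -> [8, -35, -22, 5] -> -35
  [4, -50, 46, 30, 27, 10, -6, 31, 49] -> [3, -51, 45, 29, 26, 9, -7, 30, 48] -> [10, -44, 52, 36, 33, 16, 0, 37, 55] -> [55, 37, 0, 16, 33, 36, 52, -44, 10] -> -44
  [-5, 20, 49, 33] -> [-6, 19, 48, 32] -> [1, 26, 55, 39] -> [39, 55, 26, 1] -> 1
  [15, 13, 2, -46, -17] -> [14, 12, 1, -47, -18] -> [21, 19, 8, -40, -11] -> [-11, -40, 8, 19, 21] -> -40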